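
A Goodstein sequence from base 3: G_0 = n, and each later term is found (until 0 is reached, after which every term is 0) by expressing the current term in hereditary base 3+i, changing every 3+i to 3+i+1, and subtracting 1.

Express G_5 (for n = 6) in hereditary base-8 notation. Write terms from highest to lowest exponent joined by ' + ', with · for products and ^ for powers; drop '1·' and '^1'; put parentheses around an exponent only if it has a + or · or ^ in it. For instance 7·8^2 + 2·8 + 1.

7

base 3: 6 = 2·3; at 4: 2·4 = 8; next = 7
base 4: 7 = 4 + 3; at 5: 5 + 3 = 8; next = 7
base 5: 7 = 5 + 2; at 6: 6 + 2 = 8; next = 7
base 6: 7 = 6 + 1; at 7: 7 + 1 = 8; next = 7
base 7: 7 = 7; at 8: 8 = 8; next = 7
base 8: 7 = 7; at 9: 7 = 7; next = 6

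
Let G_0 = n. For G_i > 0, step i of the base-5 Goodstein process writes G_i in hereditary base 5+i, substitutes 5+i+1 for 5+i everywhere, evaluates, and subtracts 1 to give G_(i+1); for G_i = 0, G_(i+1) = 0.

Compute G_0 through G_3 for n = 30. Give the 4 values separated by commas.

30, 41, 53, 67

base 5: 30 = 5^2 + 5; at 6: 6^2 + 6 = 42; next = 41
base 6: 41 = 6^2 + 5; at 7: 7^2 + 5 = 54; next = 53
base 7: 53 = 7^2 + 4; at 8: 8^2 + 4 = 68; next = 67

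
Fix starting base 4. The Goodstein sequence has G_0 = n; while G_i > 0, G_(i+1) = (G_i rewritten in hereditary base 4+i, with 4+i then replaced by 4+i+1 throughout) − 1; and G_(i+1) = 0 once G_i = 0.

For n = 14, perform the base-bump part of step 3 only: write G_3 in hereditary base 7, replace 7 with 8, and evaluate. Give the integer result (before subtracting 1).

[0] 14 ≡ 3·4 + 2 (base 4). Lift 5: 17. −1: 16.
[1] 16 ≡ 3·5 + 1 (base 5). Lift 6: 19. −1: 18.
[2] 18 ≡ 3·6 (base 6). Lift 7: 21. −1: 20.
[3] 20 ≡ 2·7 + 6 (base 7). Lift 8: 22. −1: 21.

22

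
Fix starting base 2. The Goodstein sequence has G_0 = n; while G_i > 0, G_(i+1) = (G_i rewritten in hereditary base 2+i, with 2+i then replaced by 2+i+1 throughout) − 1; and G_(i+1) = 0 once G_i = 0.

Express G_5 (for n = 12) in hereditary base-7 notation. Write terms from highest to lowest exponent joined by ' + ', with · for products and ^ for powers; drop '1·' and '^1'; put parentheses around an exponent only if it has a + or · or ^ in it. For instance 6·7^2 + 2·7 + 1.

[0] 12 ≡ 2^(2 + 1) + 2^2 (base 2). Lift 3: 108. −1: 107.
[1] 107 ≡ 3^(3 + 1) + 2·3^2 + 2·3 + 2 (base 3). Lift 4: 1066. −1: 1065.
[2] 1065 ≡ 4^(4 + 1) + 2·4^2 + 2·4 + 1 (base 4). Lift 5: 15686. −1: 15685.
[3] 15685 ≡ 5^(5 + 1) + 2·5^2 + 2·5 (base 5). Lift 6: 280020. −1: 280019.
[4] 280019 ≡ 6^(6 + 1) + 2·6^2 + 6 + 5 (base 6). Lift 7: 5764911. −1: 5764910.
[5] 5764910 ≡ 7^(7 + 1) + 2·7^2 + 7 + 4 (base 7). Lift 8: 134217868. −1: 134217867.

7^(7 + 1) + 2·7^2 + 7 + 4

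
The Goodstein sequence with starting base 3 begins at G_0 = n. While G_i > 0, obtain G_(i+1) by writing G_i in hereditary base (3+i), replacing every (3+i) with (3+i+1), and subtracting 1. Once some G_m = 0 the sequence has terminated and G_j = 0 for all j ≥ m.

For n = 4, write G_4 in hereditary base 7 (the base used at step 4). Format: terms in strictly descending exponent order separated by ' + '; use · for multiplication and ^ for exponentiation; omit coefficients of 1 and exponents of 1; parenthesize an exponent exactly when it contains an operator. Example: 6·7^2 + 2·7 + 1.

i=0: 4 = 3 + 1 (b=3); 3→4: 4 + 1 = 5; 5−1 = 4
i=1: 4 = 4 (b=4); 4→5: 5 = 5; 5−1 = 4
i=2: 4 = 4 (b=5); 5→6: 4 = 4; 4−1 = 3
i=3: 3 = 3 (b=6); 6→7: 3 = 3; 3−1 = 2

2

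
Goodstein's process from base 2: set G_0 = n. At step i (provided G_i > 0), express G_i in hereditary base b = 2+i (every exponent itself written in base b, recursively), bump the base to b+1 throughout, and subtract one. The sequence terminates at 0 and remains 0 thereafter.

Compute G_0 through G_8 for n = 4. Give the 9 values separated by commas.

(0) 4|_2 = 2^2 ↦ 3^3|_3 = 27 ⇒ 26
(1) 26|_3 = 2·3^2 + 2·3 + 2 ↦ 2·4^2 + 2·4 + 2|_4 = 42 ⇒ 41
(2) 41|_4 = 2·4^2 + 2·4 + 1 ↦ 2·5^2 + 2·5 + 1|_5 = 61 ⇒ 60
(3) 60|_5 = 2·5^2 + 2·5 ↦ 2·6^2 + 2·6|_6 = 84 ⇒ 83
(4) 83|_6 = 2·6^2 + 6 + 5 ↦ 2·7^2 + 7 + 5|_7 = 110 ⇒ 109
(5) 109|_7 = 2·7^2 + 7 + 4 ↦ 2·8^2 + 8 + 4|_8 = 140 ⇒ 139
(6) 139|_8 = 2·8^2 + 8 + 3 ↦ 2·9^2 + 9 + 3|_9 = 174 ⇒ 173
(7) 173|_9 = 2·9^2 + 9 + 2 ↦ 2·10^2 + 10 + 2|_10 = 212 ⇒ 211

4, 26, 41, 60, 83, 109, 139, 173, 211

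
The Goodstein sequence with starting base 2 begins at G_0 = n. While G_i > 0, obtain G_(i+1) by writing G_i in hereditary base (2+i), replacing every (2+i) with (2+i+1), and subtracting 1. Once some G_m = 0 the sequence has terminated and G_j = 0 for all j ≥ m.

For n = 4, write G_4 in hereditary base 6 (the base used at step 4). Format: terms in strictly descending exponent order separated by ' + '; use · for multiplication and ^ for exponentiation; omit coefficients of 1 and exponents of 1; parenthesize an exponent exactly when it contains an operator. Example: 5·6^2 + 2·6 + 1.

2·6^2 + 6 + 5

4 —HB2→ 2^2 —bump→ 3^3 = 27 —(−1)→ 26
26 —HB3→ 2·3^2 + 2·3 + 2 —bump→ 2·4^2 + 2·4 + 2 = 42 —(−1)→ 41
41 —HB4→ 2·4^2 + 2·4 + 1 —bump→ 2·5^2 + 2·5 + 1 = 61 —(−1)→ 60
60 —HB5→ 2·5^2 + 2·5 —bump→ 2·6^2 + 2·6 = 84 —(−1)→ 83
83 —HB6→ 2·6^2 + 6 + 5 —bump→ 2·7^2 + 7 + 5 = 110 —(−1)→ 109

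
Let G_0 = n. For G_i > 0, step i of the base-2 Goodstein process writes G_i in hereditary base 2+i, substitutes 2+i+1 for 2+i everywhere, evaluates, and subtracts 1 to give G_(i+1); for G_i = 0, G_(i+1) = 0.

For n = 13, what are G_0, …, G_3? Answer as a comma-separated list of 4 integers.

i=0: 13 = 2^(2 + 1) + 2^2 + 1 (b=2); 2→3: 3^(3 + 1) + 3^3 + 1 = 109; 109−1 = 108
i=1: 108 = 3^(3 + 1) + 3^3 (b=3); 3→4: 4^(4 + 1) + 4^4 = 1280; 1280−1 = 1279
i=2: 1279 = 4^(4 + 1) + 3·4^3 + 3·4^2 + 3·4 + 3 (b=4); 4→5: 5^(5 + 1) + 3·5^3 + 3·5^2 + 3·5 + 3 = 16093; 16093−1 = 16092

13, 108, 1279, 16092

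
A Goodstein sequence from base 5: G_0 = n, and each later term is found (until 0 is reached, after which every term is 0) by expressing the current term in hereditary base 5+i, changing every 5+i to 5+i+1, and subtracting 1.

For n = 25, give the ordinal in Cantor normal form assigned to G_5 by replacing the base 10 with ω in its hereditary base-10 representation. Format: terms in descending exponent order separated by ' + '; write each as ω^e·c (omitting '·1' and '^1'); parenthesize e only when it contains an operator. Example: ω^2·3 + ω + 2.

ω·5 + 1

i=0: 25 = 5^2 (b=5); 5→6: 6^2 = 36; 36−1 = 35
i=1: 35 = 5·6 + 5 (b=6); 6→7: 5·7 + 5 = 40; 40−1 = 39
i=2: 39 = 5·7 + 4 (b=7); 7→8: 5·8 + 4 = 44; 44−1 = 43
i=3: 43 = 5·8 + 3 (b=8); 8→9: 5·9 + 3 = 48; 48−1 = 47
i=4: 47 = 5·9 + 2 (b=9); 9→10: 5·10 + 2 = 52; 52−1 = 51
i=5: 51 = 5·10 + 1 (b=10); 10→11: 5·11 + 1 = 56; 56−1 = 55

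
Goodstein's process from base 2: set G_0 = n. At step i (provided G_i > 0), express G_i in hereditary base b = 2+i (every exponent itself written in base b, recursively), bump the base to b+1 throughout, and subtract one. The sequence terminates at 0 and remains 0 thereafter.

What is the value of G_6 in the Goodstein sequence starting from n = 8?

33554571

G_0 = 8. HB_2(8) = 2^(2 + 1). Bump = 81. G_1 = 80.
G_1 = 80. HB_3(80) = 2·3^3 + 2·3^2 + 2·3 + 2. Bump = 554. G_2 = 553.
G_2 = 553. HB_4(553) = 2·4^4 + 2·4^2 + 2·4 + 1. Bump = 6311. G_3 = 6310.
G_3 = 6310. HB_5(6310) = 2·5^5 + 2·5^2 + 2·5. Bump = 93396. G_4 = 93395.
G_4 = 93395. HB_6(93395) = 2·6^6 + 2·6^2 + 6 + 5. Bump = 1647196. G_5 = 1647195.
G_5 = 1647195. HB_7(1647195) = 2·7^7 + 2·7^2 + 7 + 4. Bump = 33554572. G_6 = 33554571.
G_6 = 33554571. HB_8(33554571) = 2·8^8 + 2·8^2 + 8 + 3. Bump = 774841152. G_7 = 774841151.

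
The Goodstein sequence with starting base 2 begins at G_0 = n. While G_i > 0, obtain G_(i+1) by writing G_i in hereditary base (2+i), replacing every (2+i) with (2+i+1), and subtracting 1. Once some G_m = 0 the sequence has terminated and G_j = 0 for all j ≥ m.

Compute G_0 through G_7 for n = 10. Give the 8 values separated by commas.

G_0=10  [base 2] 2^(2 + 1) + 2  →[2↦3]→  3^(3 + 1) + 3 = 84  −1 ⇒ G_1=83
G_1=83  [base 3] 3^(3 + 1) + 2  →[3↦4]→  4^(4 + 1) + 2 = 1026  −1 ⇒ G_2=1025
G_2=1025  [base 4] 4^(4 + 1) + 1  →[4↦5]→  5^(5 + 1) + 1 = 15626  −1 ⇒ G_3=15625
G_3=15625  [base 5] 5^(5 + 1)  →[5↦6]→  6^(6 + 1) = 279936  −1 ⇒ G_4=279935
G_4=279935  [base 6] 5·6^6 + 5·6^5 + 5·6^4 + 5·6^3 + 5·6^2 + 5·6 + 5  →[6↦7]→  5·7^7 + 5·7^5 + 5·7^4 + 5·7^3 + 5·7^2 + 5·7 + 5 = 4215755  −1 ⇒ G_5=4215754
G_5=4215754  [base 7] 5·7^7 + 5·7^5 + 5·7^4 + 5·7^3 + 5·7^2 + 5·7 + 4  →[7↦8]→  5·8^8 + 5·8^5 + 5·8^4 + 5·8^3 + 5·8^2 + 5·8 + 4 = 84073324  −1 ⇒ G_6=84073323
G_6=84073323  [base 8] 5·8^8 + 5·8^5 + 5·8^4 + 5·8^3 + 5·8^2 + 5·8 + 3  →[8↦9]→  5·9^9 + 5·9^5 + 5·9^4 + 5·9^3 + 5·9^2 + 5·9 + 3 = 1937434593  −1 ⇒ G_7=1937434592

10, 83, 1025, 15625, 279935, 4215754, 84073323, 1937434592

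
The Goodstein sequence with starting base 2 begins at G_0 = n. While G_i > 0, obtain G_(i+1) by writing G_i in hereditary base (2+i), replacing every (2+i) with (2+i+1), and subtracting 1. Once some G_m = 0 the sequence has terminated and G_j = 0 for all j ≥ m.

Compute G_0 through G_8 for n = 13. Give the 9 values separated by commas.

step 0: 13 = 2^(2 + 1) + 2^2 + 1; sub 3 for 2: 3^(3 + 1) + 3^3 + 1; = 109; G_1 = 109−1 = 108
step 1: 108 = 3^(3 + 1) + 3^3; sub 4 for 3: 4^(4 + 1) + 4^4; = 1280; G_2 = 1280−1 = 1279
step 2: 1279 = 4^(4 + 1) + 3·4^3 + 3·4^2 + 3·4 + 3; sub 5 for 4: 5^(5 + 1) + 3·5^3 + 3·5^2 + 3·5 + 3; = 16093; G_3 = 16093−1 = 16092
step 3: 16092 = 5^(5 + 1) + 3·5^3 + 3·5^2 + 3·5 + 2; sub 6 for 5: 6^(6 + 1) + 3·6^3 + 3·6^2 + 3·6 + 2; = 280712; G_4 = 280712−1 = 280711
step 4: 280711 = 6^(6 + 1) + 3·6^3 + 3·6^2 + 3·6 + 1; sub 7 for 6: 7^(7 + 1) + 3·7^3 + 3·7^2 + 3·7 + 1; = 5765999; G_5 = 5765999−1 = 5765998
step 5: 5765998 = 7^(7 + 1) + 3·7^3 + 3·7^2 + 3·7; sub 8 for 7: 8^(8 + 1) + 3·8^3 + 3·8^2 + 3·8; = 134219480; G_6 = 134219480−1 = 134219479
step 6: 134219479 = 8^(8 + 1) + 3·8^3 + 3·8^2 + 2·8 + 7; sub 9 for 8: 9^(9 + 1) + 3·9^3 + 3·9^2 + 2·9 + 7; = 3486786856; G_7 = 3486786856−1 = 3486786855
step 7: 3486786855 = 9^(9 + 1) + 3·9^3 + 3·9^2 + 2·9 + 6; sub 10 for 9: 10^(10 + 1) + 3·10^3 + 3·10^2 + 2·10 + 6; = 100000003326; G_8 = 100000003326−1 = 100000003325

13, 108, 1279, 16092, 280711, 5765998, 134219479, 3486786855, 100000003325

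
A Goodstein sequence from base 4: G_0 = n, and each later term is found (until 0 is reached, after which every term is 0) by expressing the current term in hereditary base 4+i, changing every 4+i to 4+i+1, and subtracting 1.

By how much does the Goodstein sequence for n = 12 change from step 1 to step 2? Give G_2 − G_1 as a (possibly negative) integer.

step 0: 12 = 3·4; sub 5 for 4: 3·5; = 15; G_1 = 15−1 = 14
step 1: 14 = 2·5 + 4; sub 6 for 5: 2·6 + 4; = 16; G_2 = 16−1 = 15

1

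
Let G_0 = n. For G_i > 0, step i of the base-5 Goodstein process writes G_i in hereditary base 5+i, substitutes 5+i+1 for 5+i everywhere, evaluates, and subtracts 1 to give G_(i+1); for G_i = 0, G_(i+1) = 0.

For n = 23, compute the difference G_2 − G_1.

base 5: 23 = 4·5 + 3; at 6: 4·6 + 3 = 27; next = 26
base 6: 26 = 4·6 + 2; at 7: 4·7 + 2 = 30; next = 29

3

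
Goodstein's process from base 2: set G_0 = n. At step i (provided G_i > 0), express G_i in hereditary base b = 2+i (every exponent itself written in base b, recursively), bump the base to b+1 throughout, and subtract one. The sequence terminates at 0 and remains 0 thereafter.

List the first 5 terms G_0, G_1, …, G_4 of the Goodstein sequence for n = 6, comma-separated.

6, 29, 257, 3125, 46655

6 —HB2→ 2^2 + 2 —bump→ 3^3 + 3 = 30 —(−1)→ 29
29 —HB3→ 3^3 + 2 —bump→ 4^4 + 2 = 258 —(−1)→ 257
257 —HB4→ 4^4 + 1 —bump→ 5^5 + 1 = 3126 —(−1)→ 3125
3125 —HB5→ 5^5 —bump→ 6^6 = 46656 —(−1)→ 46655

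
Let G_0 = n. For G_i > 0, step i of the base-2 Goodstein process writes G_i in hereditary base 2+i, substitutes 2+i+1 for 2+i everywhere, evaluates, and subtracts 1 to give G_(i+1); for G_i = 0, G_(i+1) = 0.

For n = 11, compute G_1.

step 0: 11 = 2^(2 + 1) + 2 + 1; sub 3 for 2: 3^(3 + 1) + 3 + 1; = 85; G_1 = 85−1 = 84
step 1: 84 = 3^(3 + 1) + 3; sub 4 for 3: 4^(4 + 1) + 4; = 1028; G_2 = 1028−1 = 1027

84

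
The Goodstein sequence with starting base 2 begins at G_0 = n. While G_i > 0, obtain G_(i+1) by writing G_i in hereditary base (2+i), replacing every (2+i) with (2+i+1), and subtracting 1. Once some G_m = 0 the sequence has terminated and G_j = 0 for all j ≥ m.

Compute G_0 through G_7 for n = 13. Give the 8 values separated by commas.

13, 108, 1279, 16092, 280711, 5765998, 134219479, 3486786855

i=0: 13 = 2^(2 + 1) + 2^2 + 1 (b=2); 2→3: 3^(3 + 1) + 3^3 + 1 = 109; 109−1 = 108
i=1: 108 = 3^(3 + 1) + 3^3 (b=3); 3→4: 4^(4 + 1) + 4^4 = 1280; 1280−1 = 1279
i=2: 1279 = 4^(4 + 1) + 3·4^3 + 3·4^2 + 3·4 + 3 (b=4); 4→5: 5^(5 + 1) + 3·5^3 + 3·5^2 + 3·5 + 3 = 16093; 16093−1 = 16092
i=3: 16092 = 5^(5 + 1) + 3·5^3 + 3·5^2 + 3·5 + 2 (b=5); 5→6: 6^(6 + 1) + 3·6^3 + 3·6^2 + 3·6 + 2 = 280712; 280712−1 = 280711
i=4: 280711 = 6^(6 + 1) + 3·6^3 + 3·6^2 + 3·6 + 1 (b=6); 6→7: 7^(7 + 1) + 3·7^3 + 3·7^2 + 3·7 + 1 = 5765999; 5765999−1 = 5765998
i=5: 5765998 = 7^(7 + 1) + 3·7^3 + 3·7^2 + 3·7 (b=7); 7→8: 8^(8 + 1) + 3·8^3 + 3·8^2 + 3·8 = 134219480; 134219480−1 = 134219479
i=6: 134219479 = 8^(8 + 1) + 3·8^3 + 3·8^2 + 2·8 + 7 (b=8); 8→9: 9^(9 + 1) + 3·9^3 + 3·9^2 + 2·9 + 7 = 3486786856; 3486786856−1 = 3486786855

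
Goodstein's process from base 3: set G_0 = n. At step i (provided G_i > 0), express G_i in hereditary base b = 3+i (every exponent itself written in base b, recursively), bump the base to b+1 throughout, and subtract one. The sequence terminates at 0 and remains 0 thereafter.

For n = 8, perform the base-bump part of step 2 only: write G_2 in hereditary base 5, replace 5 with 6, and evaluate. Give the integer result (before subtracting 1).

12

8 —HB3→ 2·3 + 2 —bump→ 2·4 + 2 = 10 —(−1)→ 9
9 —HB4→ 2·4 + 1 —bump→ 2·5 + 1 = 11 —(−1)→ 10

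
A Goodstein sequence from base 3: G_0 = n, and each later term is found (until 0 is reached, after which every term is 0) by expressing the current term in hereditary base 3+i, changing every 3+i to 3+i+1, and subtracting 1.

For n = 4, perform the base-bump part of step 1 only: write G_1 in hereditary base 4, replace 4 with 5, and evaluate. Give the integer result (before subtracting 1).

5

i=0: 4 = 3 + 1 (b=3); 3→4: 4 + 1 = 5; 5−1 = 4
i=1: 4 = 4 (b=4); 4→5: 5 = 5; 5−1 = 4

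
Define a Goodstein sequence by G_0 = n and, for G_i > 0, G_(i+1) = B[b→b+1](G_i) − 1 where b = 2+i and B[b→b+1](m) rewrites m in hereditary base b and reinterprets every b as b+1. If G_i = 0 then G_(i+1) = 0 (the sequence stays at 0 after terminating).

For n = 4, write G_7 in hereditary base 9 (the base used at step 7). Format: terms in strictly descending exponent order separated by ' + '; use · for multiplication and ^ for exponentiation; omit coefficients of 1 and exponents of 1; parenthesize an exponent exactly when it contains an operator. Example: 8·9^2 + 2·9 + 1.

base 2: 4 = 2^2; at 3: 3^3 = 27; next = 26
base 3: 26 = 2·3^2 + 2·3 + 2; at 4: 2·4^2 + 2·4 + 2 = 42; next = 41
base 4: 41 = 2·4^2 + 2·4 + 1; at 5: 2·5^2 + 2·5 + 1 = 61; next = 60
base 5: 60 = 2·5^2 + 2·5; at 6: 2·6^2 + 2·6 = 84; next = 83
base 6: 83 = 2·6^2 + 6 + 5; at 7: 2·7^2 + 7 + 5 = 110; next = 109
base 7: 109 = 2·7^2 + 7 + 4; at 8: 2·8^2 + 8 + 4 = 140; next = 139
base 8: 139 = 2·8^2 + 8 + 3; at 9: 2·9^2 + 9 + 3 = 174; next = 173
base 9: 173 = 2·9^2 + 9 + 2; at 10: 2·10^2 + 10 + 2 = 212; next = 211

2·9^2 + 9 + 2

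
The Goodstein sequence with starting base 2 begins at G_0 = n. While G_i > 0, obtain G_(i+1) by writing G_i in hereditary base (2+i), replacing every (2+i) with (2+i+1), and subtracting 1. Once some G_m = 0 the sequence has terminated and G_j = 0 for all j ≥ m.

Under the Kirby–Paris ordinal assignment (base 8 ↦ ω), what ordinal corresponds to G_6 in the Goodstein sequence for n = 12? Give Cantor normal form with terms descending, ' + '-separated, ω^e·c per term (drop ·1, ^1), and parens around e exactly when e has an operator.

ω^(ω + 1) + ω^2·2 + ω + 3

12 —HB2→ 2^(2 + 1) + 2^2 —bump→ 3^(3 + 1) + 3^3 = 108 —(−1)→ 107
107 —HB3→ 3^(3 + 1) + 2·3^2 + 2·3 + 2 —bump→ 4^(4 + 1) + 2·4^2 + 2·4 + 2 = 1066 —(−1)→ 1065
1065 —HB4→ 4^(4 + 1) + 2·4^2 + 2·4 + 1 —bump→ 5^(5 + 1) + 2·5^2 + 2·5 + 1 = 15686 —(−1)→ 15685
15685 —HB5→ 5^(5 + 1) + 2·5^2 + 2·5 —bump→ 6^(6 + 1) + 2·6^2 + 2·6 = 280020 —(−1)→ 280019
280019 —HB6→ 6^(6 + 1) + 2·6^2 + 6 + 5 —bump→ 7^(7 + 1) + 2·7^2 + 7 + 5 = 5764911 —(−1)→ 5764910
5764910 —HB7→ 7^(7 + 1) + 2·7^2 + 7 + 4 —bump→ 8^(8 + 1) + 2·8^2 + 8 + 4 = 134217868 —(−1)→ 134217867
134217867 —HB8→ 8^(8 + 1) + 2·8^2 + 8 + 3 —bump→ 9^(9 + 1) + 2·9^2 + 9 + 3 = 3486784575 —(−1)→ 3486784574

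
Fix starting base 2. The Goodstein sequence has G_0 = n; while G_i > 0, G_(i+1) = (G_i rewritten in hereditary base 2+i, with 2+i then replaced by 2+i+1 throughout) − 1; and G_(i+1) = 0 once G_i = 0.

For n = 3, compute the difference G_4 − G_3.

[0] 3 ≡ 2 + 1 (base 2). Lift 3: 4. −1: 3.
[1] 3 ≡ 3 (base 3). Lift 4: 4. −1: 3.
[2] 3 ≡ 3 (base 4). Lift 5: 3. −1: 2.
[3] 2 ≡ 2 (base 5). Lift 6: 2. −1: 1.

-1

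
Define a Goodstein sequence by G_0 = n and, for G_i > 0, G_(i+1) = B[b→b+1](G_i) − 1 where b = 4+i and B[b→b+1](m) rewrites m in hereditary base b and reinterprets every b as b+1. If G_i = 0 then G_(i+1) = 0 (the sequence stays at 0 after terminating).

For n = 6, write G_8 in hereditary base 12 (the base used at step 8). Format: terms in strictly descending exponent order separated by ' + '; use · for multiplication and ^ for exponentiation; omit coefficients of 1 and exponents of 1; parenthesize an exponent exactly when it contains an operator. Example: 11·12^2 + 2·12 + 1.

6 —HB4→ 4 + 2 —bump→ 5 + 2 = 7 —(−1)→ 6
6 —HB5→ 5 + 1 —bump→ 6 + 1 = 7 —(−1)→ 6
6 —HB6→ 6 —bump→ 7 = 7 —(−1)→ 6
6 —HB7→ 6 —bump→ 6 = 6 —(−1)→ 5
5 —HB8→ 5 —bump→ 5 = 5 —(−1)→ 4
4 —HB9→ 4 —bump→ 4 = 4 —(−1)→ 3
3 —HB10→ 3 —bump→ 3 = 3 —(−1)→ 2
2 —HB11→ 2 —bump→ 2 = 2 —(−1)→ 1
1 —HB12→ 1 —bump→ 1 = 1 —(−1)→ 0

1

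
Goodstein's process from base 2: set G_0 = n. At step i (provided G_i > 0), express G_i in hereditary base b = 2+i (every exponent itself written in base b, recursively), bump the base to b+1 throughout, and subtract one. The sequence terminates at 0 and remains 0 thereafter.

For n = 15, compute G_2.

1283

G_0=15  [base 2] 2^(2 + 1) + 2^2 + 2 + 1  →[2↦3]→  3^(3 + 1) + 3^3 + 3 + 1 = 112  −1 ⇒ G_1=111
G_1=111  [base 3] 3^(3 + 1) + 3^3 + 3  →[3↦4]→  4^(4 + 1) + 4^4 + 4 = 1284  −1 ⇒ G_2=1283
G_2=1283  [base 4] 4^(4 + 1) + 4^4 + 3  →[4↦5]→  5^(5 + 1) + 5^5 + 3 = 18753  −1 ⇒ G_3=18752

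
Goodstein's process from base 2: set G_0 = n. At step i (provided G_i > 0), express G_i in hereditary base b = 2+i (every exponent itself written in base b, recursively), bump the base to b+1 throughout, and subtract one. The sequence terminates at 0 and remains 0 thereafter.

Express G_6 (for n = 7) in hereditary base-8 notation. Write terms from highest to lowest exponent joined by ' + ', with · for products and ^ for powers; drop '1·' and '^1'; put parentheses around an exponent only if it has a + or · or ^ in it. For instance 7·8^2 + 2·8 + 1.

[0] 7 ≡ 2^2 + 2 + 1 (base 2). Lift 3: 31. −1: 30.
[1] 30 ≡ 3^3 + 3 (base 3). Lift 4: 260. −1: 259.
[2] 259 ≡ 4^4 + 3 (base 4). Lift 5: 3128. −1: 3127.
[3] 3127 ≡ 5^5 + 2 (base 5). Lift 6: 46658. −1: 46657.
[4] 46657 ≡ 6^6 + 1 (base 6). Lift 7: 823544. −1: 823543.
[5] 823543 ≡ 7^7 (base 7). Lift 8: 16777216. −1: 16777215.
[6] 16777215 ≡ 7·8^7 + 7·8^6 + 7·8^5 + 7·8^4 + 7·8^3 + 7·8^2 + 7·8 + 7 (base 8). Lift 9: 37665880. −1: 37665879.

7·8^7 + 7·8^6 + 7·8^5 + 7·8^4 + 7·8^3 + 7·8^2 + 7·8 + 7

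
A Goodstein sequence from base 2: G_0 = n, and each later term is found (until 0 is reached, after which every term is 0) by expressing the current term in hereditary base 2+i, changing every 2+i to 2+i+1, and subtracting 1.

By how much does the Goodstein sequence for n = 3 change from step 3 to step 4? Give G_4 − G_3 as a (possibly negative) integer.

-1

[0] 3 ≡ 2 + 1 (base 2). Lift 3: 4. −1: 3.
[1] 3 ≡ 3 (base 3). Lift 4: 4. −1: 3.
[2] 3 ≡ 3 (base 4). Lift 5: 3. −1: 2.
[3] 2 ≡ 2 (base 5). Lift 6: 2. −1: 1.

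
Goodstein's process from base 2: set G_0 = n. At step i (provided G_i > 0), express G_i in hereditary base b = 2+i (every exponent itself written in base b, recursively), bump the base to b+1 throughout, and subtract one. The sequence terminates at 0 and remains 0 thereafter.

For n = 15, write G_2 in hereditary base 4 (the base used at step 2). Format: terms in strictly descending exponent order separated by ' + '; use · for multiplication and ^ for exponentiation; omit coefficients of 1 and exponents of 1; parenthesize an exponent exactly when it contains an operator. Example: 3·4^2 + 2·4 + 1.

4^(4 + 1) + 4^4 + 3

G_0=15  [base 2] 2^(2 + 1) + 2^2 + 2 + 1  →[2↦3]→  3^(3 + 1) + 3^3 + 3 + 1 = 112  −1 ⇒ G_1=111
G_1=111  [base 3] 3^(3 + 1) + 3^3 + 3  →[3↦4]→  4^(4 + 1) + 4^4 + 4 = 1284  −1 ⇒ G_2=1283
G_2=1283  [base 4] 4^(4 + 1) + 4^4 + 3  →[4↦5]→  5^(5 + 1) + 5^5 + 3 = 18753  −1 ⇒ G_3=18752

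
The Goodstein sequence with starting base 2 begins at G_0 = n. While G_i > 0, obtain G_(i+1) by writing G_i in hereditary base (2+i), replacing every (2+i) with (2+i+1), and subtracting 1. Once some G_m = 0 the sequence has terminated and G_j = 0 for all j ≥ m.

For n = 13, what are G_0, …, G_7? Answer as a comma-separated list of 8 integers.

13, 108, 1279, 16092, 280711, 5765998, 134219479, 3486786855

[0] 13 ≡ 2^(2 + 1) + 2^2 + 1 (base 2). Lift 3: 109. −1: 108.
[1] 108 ≡ 3^(3 + 1) + 3^3 (base 3). Lift 4: 1280. −1: 1279.
[2] 1279 ≡ 4^(4 + 1) + 3·4^3 + 3·4^2 + 3·4 + 3 (base 4). Lift 5: 16093. −1: 16092.
[3] 16092 ≡ 5^(5 + 1) + 3·5^3 + 3·5^2 + 3·5 + 2 (base 5). Lift 6: 280712. −1: 280711.
[4] 280711 ≡ 6^(6 + 1) + 3·6^3 + 3·6^2 + 3·6 + 1 (base 6). Lift 7: 5765999. −1: 5765998.
[5] 5765998 ≡ 7^(7 + 1) + 3·7^3 + 3·7^2 + 3·7 (base 7). Lift 8: 134219480. −1: 134219479.
[6] 134219479 ≡ 8^(8 + 1) + 3·8^3 + 3·8^2 + 2·8 + 7 (base 8). Lift 9: 3486786856. −1: 3486786855.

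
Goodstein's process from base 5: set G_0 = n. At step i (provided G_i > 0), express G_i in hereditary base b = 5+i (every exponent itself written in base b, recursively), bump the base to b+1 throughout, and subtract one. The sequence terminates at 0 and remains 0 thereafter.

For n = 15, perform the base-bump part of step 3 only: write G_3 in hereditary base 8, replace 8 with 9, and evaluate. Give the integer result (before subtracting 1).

base 5: 15 = 3·5; at 6: 3·6 = 18; next = 17
base 6: 17 = 2·6 + 5; at 7: 2·7 + 5 = 19; next = 18
base 7: 18 = 2·7 + 4; at 8: 2·8 + 4 = 20; next = 19

21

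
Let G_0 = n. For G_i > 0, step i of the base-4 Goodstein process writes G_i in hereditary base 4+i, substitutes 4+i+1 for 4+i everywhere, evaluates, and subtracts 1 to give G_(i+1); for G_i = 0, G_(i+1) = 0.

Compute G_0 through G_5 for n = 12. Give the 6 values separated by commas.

12, 14, 15, 16, 17, 18

base 4: 12 = 3·4; at 5: 3·5 = 15; next = 14
base 5: 14 = 2·5 + 4; at 6: 2·6 + 4 = 16; next = 15
base 6: 15 = 2·6 + 3; at 7: 2·7 + 3 = 17; next = 16
base 7: 16 = 2·7 + 2; at 8: 2·8 + 2 = 18; next = 17
base 8: 17 = 2·8 + 1; at 9: 2·9 + 1 = 19; next = 18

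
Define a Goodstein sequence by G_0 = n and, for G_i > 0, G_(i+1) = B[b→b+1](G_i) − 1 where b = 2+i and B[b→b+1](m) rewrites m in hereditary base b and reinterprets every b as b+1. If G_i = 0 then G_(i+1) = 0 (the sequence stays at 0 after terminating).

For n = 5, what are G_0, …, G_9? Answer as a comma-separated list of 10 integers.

5, 27, 255, 467, 775, 1197, 1751, 2454, 3325, 4382

G_0 = 5. HB_2(5) = 2^2 + 1. Bump = 28. G_1 = 27.
G_1 = 27. HB_3(27) = 3^3. Bump = 256. G_2 = 255.
G_2 = 255. HB_4(255) = 3·4^3 + 3·4^2 + 3·4 + 3. Bump = 468. G_3 = 467.
G_3 = 467. HB_5(467) = 3·5^3 + 3·5^2 + 3·5 + 2. Bump = 776. G_4 = 775.
G_4 = 775. HB_6(775) = 3·6^3 + 3·6^2 + 3·6 + 1. Bump = 1198. G_5 = 1197.
G_5 = 1197. HB_7(1197) = 3·7^3 + 3·7^2 + 3·7. Bump = 1752. G_6 = 1751.
G_6 = 1751. HB_8(1751) = 3·8^3 + 3·8^2 + 2·8 + 7. Bump = 2455. G_7 = 2454.
G_7 = 2454. HB_9(2454) = 3·9^3 + 3·9^2 + 2·9 + 6. Bump = 3326. G_8 = 3325.
G_8 = 3325. HB_10(3325) = 3·10^3 + 3·10^2 + 2·10 + 5. Bump = 4383. G_9 = 4382.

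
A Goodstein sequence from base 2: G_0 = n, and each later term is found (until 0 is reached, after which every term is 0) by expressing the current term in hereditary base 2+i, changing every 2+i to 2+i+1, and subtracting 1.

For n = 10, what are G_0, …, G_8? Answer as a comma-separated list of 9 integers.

10, 83, 1025, 15625, 279935, 4215754, 84073323, 1937434592, 50000555551

(0) 10|_2 = 2^(2 + 1) + 2 ↦ 3^(3 + 1) + 3|_3 = 84 ⇒ 83
(1) 83|_3 = 3^(3 + 1) + 2 ↦ 4^(4 + 1) + 2|_4 = 1026 ⇒ 1025
(2) 1025|_4 = 4^(4 + 1) + 1 ↦ 5^(5 + 1) + 1|_5 = 15626 ⇒ 15625
(3) 15625|_5 = 5^(5 + 1) ↦ 6^(6 + 1)|_6 = 279936 ⇒ 279935
(4) 279935|_6 = 5·6^6 + 5·6^5 + 5·6^4 + 5·6^3 + 5·6^2 + 5·6 + 5 ↦ 5·7^7 + 5·7^5 + 5·7^4 + 5·7^3 + 5·7^2 + 5·7 + 5|_7 = 4215755 ⇒ 4215754
(5) 4215754|_7 = 5·7^7 + 5·7^5 + 5·7^4 + 5·7^3 + 5·7^2 + 5·7 + 4 ↦ 5·8^8 + 5·8^5 + 5·8^4 + 5·8^3 + 5·8^2 + 5·8 + 4|_8 = 84073324 ⇒ 84073323
(6) 84073323|_8 = 5·8^8 + 5·8^5 + 5·8^4 + 5·8^3 + 5·8^2 + 5·8 + 3 ↦ 5·9^9 + 5·9^5 + 5·9^4 + 5·9^3 + 5·9^2 + 5·9 + 3|_9 = 1937434593 ⇒ 1937434592
(7) 1937434592|_9 = 5·9^9 + 5·9^5 + 5·9^4 + 5·9^3 + 5·9^2 + 5·9 + 2 ↦ 5·10^10 + 5·10^5 + 5·10^4 + 5·10^3 + 5·10^2 + 5·10 + 2|_10 = 50000555552 ⇒ 50000555551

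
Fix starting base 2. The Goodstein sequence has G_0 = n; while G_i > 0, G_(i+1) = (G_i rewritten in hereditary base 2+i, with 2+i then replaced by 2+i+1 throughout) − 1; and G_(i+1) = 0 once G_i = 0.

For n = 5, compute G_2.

G_0=5  [base 2] 2^2 + 1  →[2↦3]→  3^3 + 1 = 28  −1 ⇒ G_1=27
G_1=27  [base 3] 3^3  →[3↦4]→  4^4 = 256  −1 ⇒ G_2=255

255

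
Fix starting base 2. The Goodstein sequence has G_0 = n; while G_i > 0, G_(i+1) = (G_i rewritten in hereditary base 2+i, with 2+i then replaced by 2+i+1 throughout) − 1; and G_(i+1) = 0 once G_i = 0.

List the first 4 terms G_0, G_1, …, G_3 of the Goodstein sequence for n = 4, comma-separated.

4, 26, 41, 60

G_0 = 4. HB_2(4) = 2^2. Bump = 27. G_1 = 26.
G_1 = 26. HB_3(26) = 2·3^2 + 2·3 + 2. Bump = 42. G_2 = 41.
G_2 = 41. HB_4(41) = 2·4^2 + 2·4 + 1. Bump = 61. G_3 = 60.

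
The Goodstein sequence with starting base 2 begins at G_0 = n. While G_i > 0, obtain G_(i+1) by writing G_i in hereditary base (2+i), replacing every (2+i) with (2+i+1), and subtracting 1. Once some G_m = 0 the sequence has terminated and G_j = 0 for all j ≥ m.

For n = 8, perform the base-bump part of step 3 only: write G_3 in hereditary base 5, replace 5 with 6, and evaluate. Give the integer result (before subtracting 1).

8 —HB2→ 2^(2 + 1) —bump→ 3^(3 + 1) = 81 —(−1)→ 80
80 —HB3→ 2·3^3 + 2·3^2 + 2·3 + 2 —bump→ 2·4^4 + 2·4^2 + 2·4 + 2 = 554 —(−1)→ 553
553 —HB4→ 2·4^4 + 2·4^2 + 2·4 + 1 —bump→ 2·5^5 + 2·5^2 + 2·5 + 1 = 6311 —(−1)→ 6310

93396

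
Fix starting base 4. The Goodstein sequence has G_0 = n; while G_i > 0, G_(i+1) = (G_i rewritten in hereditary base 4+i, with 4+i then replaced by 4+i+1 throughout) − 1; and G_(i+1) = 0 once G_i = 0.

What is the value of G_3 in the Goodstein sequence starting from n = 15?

21

(0) 15|_4 = 3·4 + 3 ↦ 3·5 + 3|_5 = 18 ⇒ 17
(1) 17|_5 = 3·5 + 2 ↦ 3·6 + 2|_6 = 20 ⇒ 19
(2) 19|_6 = 3·6 + 1 ↦ 3·7 + 1|_7 = 22 ⇒ 21
(3) 21|_7 = 3·7 ↦ 3·8|_8 = 24 ⇒ 23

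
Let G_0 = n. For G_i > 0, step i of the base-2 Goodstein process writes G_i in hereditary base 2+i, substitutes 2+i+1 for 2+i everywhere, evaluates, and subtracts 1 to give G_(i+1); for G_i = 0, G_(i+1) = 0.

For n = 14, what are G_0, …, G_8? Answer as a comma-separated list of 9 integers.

step 0: 14 = 2^(2 + 1) + 2^2 + 2; sub 3 for 2: 3^(3 + 1) + 3^3 + 3; = 111; G_1 = 111−1 = 110
step 1: 110 = 3^(3 + 1) + 3^3 + 2; sub 4 for 3: 4^(4 + 1) + 4^4 + 2; = 1282; G_2 = 1282−1 = 1281
step 2: 1281 = 4^(4 + 1) + 4^4 + 1; sub 5 for 4: 5^(5 + 1) + 5^5 + 1; = 18751; G_3 = 18751−1 = 18750
step 3: 18750 = 5^(5 + 1) + 5^5; sub 6 for 5: 6^(6 + 1) + 6^6; = 326592; G_4 = 326592−1 = 326591
step 4: 326591 = 6^(6 + 1) + 5·6^5 + 5·6^4 + 5·6^3 + 5·6^2 + 5·6 + 5; sub 7 for 6: 7^(7 + 1) + 5·7^5 + 5·7^4 + 5·7^3 + 5·7^2 + 5·7 + 5; = 5862841; G_5 = 5862841−1 = 5862840
step 5: 5862840 = 7^(7 + 1) + 5·7^5 + 5·7^4 + 5·7^3 + 5·7^2 + 5·7 + 4; sub 8 for 7: 8^(8 + 1) + 5·8^5 + 5·8^4 + 5·8^3 + 5·8^2 + 5·8 + 4; = 134404972; G_6 = 134404972−1 = 134404971
step 6: 134404971 = 8^(8 + 1) + 5·8^5 + 5·8^4 + 5·8^3 + 5·8^2 + 5·8 + 3; sub 9 for 8: 9^(9 + 1) + 5·9^5 + 5·9^4 + 5·9^3 + 5·9^2 + 5·9 + 3; = 3487116549; G_7 = 3487116549−1 = 3487116548
step 7: 3487116548 = 9^(9 + 1) + 5·9^5 + 5·9^4 + 5·9^3 + 5·9^2 + 5·9 + 2; sub 10 for 9: 10^(10 + 1) + 5·10^5 + 5·10^4 + 5·10^3 + 5·10^2 + 5·10 + 2; = 100000555552; G_8 = 100000555552−1 = 100000555551

14, 110, 1281, 18750, 326591, 5862840, 134404971, 3487116548, 100000555551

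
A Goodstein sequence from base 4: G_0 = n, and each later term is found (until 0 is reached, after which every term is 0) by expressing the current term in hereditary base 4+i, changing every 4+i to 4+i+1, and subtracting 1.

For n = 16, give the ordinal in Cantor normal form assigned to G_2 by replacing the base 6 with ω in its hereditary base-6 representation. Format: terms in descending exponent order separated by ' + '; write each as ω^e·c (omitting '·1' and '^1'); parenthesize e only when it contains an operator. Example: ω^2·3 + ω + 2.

(0) 16|_4 = 4^2 ↦ 5^2|_5 = 25 ⇒ 24
(1) 24|_5 = 4·5 + 4 ↦ 4·6 + 4|_6 = 28 ⇒ 27

ω·4 + 3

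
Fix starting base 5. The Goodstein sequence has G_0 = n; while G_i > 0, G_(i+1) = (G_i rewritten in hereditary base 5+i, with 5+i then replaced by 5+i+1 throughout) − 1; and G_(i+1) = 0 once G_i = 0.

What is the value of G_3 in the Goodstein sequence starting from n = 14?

17

G_0=14  [base 5] 2·5 + 4  →[5↦6]→  2·6 + 4 = 16  −1 ⇒ G_1=15
G_1=15  [base 6] 2·6 + 3  →[6↦7]→  2·7 + 3 = 17  −1 ⇒ G_2=16
G_2=16  [base 7] 2·7 + 2  →[7↦8]→  2·8 + 2 = 18  −1 ⇒ G_3=17
G_3=17  [base 8] 2·8 + 1  →[8↦9]→  2·9 + 1 = 19  −1 ⇒ G_4=18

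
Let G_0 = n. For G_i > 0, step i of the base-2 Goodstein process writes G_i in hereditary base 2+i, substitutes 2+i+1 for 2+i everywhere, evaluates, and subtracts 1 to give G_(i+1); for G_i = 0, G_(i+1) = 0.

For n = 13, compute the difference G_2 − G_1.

G_0=13  [base 2] 2^(2 + 1) + 2^2 + 1  →[2↦3]→  3^(3 + 1) + 3^3 + 1 = 109  −1 ⇒ G_1=108
G_1=108  [base 3] 3^(3 + 1) + 3^3  →[3↦4]→  4^(4 + 1) + 4^4 = 1280  −1 ⇒ G_2=1279

1171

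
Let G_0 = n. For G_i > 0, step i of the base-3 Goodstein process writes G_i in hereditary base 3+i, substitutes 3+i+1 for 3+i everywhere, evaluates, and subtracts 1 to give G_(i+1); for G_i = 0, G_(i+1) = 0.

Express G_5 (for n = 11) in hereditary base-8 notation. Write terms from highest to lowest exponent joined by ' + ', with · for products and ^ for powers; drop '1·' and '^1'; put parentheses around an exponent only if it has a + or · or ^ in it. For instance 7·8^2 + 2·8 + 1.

5·8 + 3

G_0=11  [base 3] 3^2 + 2  →[3↦4]→  4^2 + 2 = 18  −1 ⇒ G_1=17
G_1=17  [base 4] 4^2 + 1  →[4↦5]→  5^2 + 1 = 26  −1 ⇒ G_2=25
G_2=25  [base 5] 5^2  →[5↦6]→  6^2 = 36  −1 ⇒ G_3=35
G_3=35  [base 6] 5·6 + 5  →[6↦7]→  5·7 + 5 = 40  −1 ⇒ G_4=39
G_4=39  [base 7] 5·7 + 4  →[7↦8]→  5·8 + 4 = 44  −1 ⇒ G_5=43
G_5=43  [base 8] 5·8 + 3  →[8↦9]→  5·9 + 3 = 48  −1 ⇒ G_6=47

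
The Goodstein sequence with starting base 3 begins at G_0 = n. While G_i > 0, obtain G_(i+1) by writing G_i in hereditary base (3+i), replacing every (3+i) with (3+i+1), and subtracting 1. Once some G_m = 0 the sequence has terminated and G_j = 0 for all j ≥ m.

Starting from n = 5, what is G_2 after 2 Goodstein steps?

5

step 0: 5 = 3 + 2; sub 4 for 3: 4 + 2; = 6; G_1 = 6−1 = 5
step 1: 5 = 4 + 1; sub 5 for 4: 5 + 1; = 6; G_2 = 6−1 = 5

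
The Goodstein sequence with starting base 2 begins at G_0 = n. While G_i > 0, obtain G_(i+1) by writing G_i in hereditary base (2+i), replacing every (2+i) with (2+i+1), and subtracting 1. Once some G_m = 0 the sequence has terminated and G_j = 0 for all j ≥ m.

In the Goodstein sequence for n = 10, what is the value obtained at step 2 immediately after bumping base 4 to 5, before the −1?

15626

[0] 10 ≡ 2^(2 + 1) + 2 (base 2). Lift 3: 84. −1: 83.
[1] 83 ≡ 3^(3 + 1) + 2 (base 3). Lift 4: 1026. −1: 1025.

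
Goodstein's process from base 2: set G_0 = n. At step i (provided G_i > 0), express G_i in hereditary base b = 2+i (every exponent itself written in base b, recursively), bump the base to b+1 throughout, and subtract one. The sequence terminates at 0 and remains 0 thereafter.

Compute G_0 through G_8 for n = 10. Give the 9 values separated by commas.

(0) 10|_2 = 2^(2 + 1) + 2 ↦ 3^(3 + 1) + 3|_3 = 84 ⇒ 83
(1) 83|_3 = 3^(3 + 1) + 2 ↦ 4^(4 + 1) + 2|_4 = 1026 ⇒ 1025
(2) 1025|_4 = 4^(4 + 1) + 1 ↦ 5^(5 + 1) + 1|_5 = 15626 ⇒ 15625
(3) 15625|_5 = 5^(5 + 1) ↦ 6^(6 + 1)|_6 = 279936 ⇒ 279935
(4) 279935|_6 = 5·6^6 + 5·6^5 + 5·6^4 + 5·6^3 + 5·6^2 + 5·6 + 5 ↦ 5·7^7 + 5·7^5 + 5·7^4 + 5·7^3 + 5·7^2 + 5·7 + 5|_7 = 4215755 ⇒ 4215754
(5) 4215754|_7 = 5·7^7 + 5·7^5 + 5·7^4 + 5·7^3 + 5·7^2 + 5·7 + 4 ↦ 5·8^8 + 5·8^5 + 5·8^4 + 5·8^3 + 5·8^2 + 5·8 + 4|_8 = 84073324 ⇒ 84073323
(6) 84073323|_8 = 5·8^8 + 5·8^5 + 5·8^4 + 5·8^3 + 5·8^2 + 5·8 + 3 ↦ 5·9^9 + 5·9^5 + 5·9^4 + 5·9^3 + 5·9^2 + 5·9 + 3|_9 = 1937434593 ⇒ 1937434592
(7) 1937434592|_9 = 5·9^9 + 5·9^5 + 5·9^4 + 5·9^3 + 5·9^2 + 5·9 + 2 ↦ 5·10^10 + 5·10^5 + 5·10^4 + 5·10^3 + 5·10^2 + 5·10 + 2|_10 = 50000555552 ⇒ 50000555551

10, 83, 1025, 15625, 279935, 4215754, 84073323, 1937434592, 50000555551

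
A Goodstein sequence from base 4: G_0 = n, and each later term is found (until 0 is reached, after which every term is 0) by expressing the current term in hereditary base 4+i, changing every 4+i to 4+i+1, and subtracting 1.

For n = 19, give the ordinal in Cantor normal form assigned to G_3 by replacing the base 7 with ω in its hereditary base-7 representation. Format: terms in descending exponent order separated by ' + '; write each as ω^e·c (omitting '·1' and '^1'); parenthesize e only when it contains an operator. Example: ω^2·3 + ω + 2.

G_0=19  [base 4] 4^2 + 3  →[4↦5]→  5^2 + 3 = 28  −1 ⇒ G_1=27
G_1=27  [base 5] 5^2 + 2  →[5↦6]→  6^2 + 2 = 38  −1 ⇒ G_2=37
G_2=37  [base 6] 6^2 + 1  →[6↦7]→  7^2 + 1 = 50  −1 ⇒ G_3=49

ω^2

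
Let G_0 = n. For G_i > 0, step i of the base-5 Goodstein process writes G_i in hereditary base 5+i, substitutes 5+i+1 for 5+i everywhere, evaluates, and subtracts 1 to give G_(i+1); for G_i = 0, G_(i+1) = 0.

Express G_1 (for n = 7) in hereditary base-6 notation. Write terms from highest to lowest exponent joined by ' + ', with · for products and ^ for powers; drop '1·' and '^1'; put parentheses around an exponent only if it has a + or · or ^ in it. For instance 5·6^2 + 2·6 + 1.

6 + 1

step 0: 7 = 5 + 2; sub 6 for 5: 6 + 2; = 8; G_1 = 8−1 = 7
step 1: 7 = 6 + 1; sub 7 for 6: 7 + 1; = 8; G_2 = 8−1 = 7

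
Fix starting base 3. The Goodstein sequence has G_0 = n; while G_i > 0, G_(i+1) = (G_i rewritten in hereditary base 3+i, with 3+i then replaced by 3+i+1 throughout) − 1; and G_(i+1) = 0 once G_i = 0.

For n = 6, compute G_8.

4

[0] 6 ≡ 2·3 (base 3). Lift 4: 8. −1: 7.
[1] 7 ≡ 4 + 3 (base 4). Lift 5: 8. −1: 7.
[2] 7 ≡ 5 + 2 (base 5). Lift 6: 8. −1: 7.
[3] 7 ≡ 6 + 1 (base 6). Lift 7: 8. −1: 7.
[4] 7 ≡ 7 (base 7). Lift 8: 8. −1: 7.
[5] 7 ≡ 7 (base 8). Lift 9: 7. −1: 6.
[6] 6 ≡ 6 (base 9). Lift 10: 6. −1: 5.
[7] 5 ≡ 5 (base 10). Lift 11: 5. −1: 4.
[8] 4 ≡ 4 (base 11). Lift 12: 4. −1: 3.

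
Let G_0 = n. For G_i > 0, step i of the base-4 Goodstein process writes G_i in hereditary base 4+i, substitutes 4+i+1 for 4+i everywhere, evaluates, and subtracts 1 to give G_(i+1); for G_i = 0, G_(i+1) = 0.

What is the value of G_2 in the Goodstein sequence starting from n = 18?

base 4: 18 = 4^2 + 2; at 5: 5^2 + 2 = 27; next = 26
base 5: 26 = 5^2 + 1; at 6: 6^2 + 1 = 37; next = 36
base 6: 36 = 6^2; at 7: 7^2 = 49; next = 48

36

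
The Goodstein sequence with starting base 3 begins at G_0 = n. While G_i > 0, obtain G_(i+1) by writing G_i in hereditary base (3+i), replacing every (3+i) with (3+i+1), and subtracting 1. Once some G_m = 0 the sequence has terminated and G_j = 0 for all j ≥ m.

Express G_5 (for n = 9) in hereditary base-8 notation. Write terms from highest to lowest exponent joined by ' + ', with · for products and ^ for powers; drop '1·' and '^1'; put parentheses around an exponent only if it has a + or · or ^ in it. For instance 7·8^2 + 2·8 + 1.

i=0: 9 = 3^2 (b=3); 3→4: 4^2 = 16; 16−1 = 15
i=1: 15 = 3·4 + 3 (b=4); 4→5: 3·5 + 3 = 18; 18−1 = 17
i=2: 17 = 3·5 + 2 (b=5); 5→6: 3·6 + 2 = 20; 20−1 = 19
i=3: 19 = 3·6 + 1 (b=6); 6→7: 3·7 + 1 = 22; 22−1 = 21
i=4: 21 = 3·7 (b=7); 7→8: 3·8 = 24; 24−1 = 23
i=5: 23 = 2·8 + 7 (b=8); 8→9: 2·9 + 7 = 25; 25−1 = 24

2·8 + 7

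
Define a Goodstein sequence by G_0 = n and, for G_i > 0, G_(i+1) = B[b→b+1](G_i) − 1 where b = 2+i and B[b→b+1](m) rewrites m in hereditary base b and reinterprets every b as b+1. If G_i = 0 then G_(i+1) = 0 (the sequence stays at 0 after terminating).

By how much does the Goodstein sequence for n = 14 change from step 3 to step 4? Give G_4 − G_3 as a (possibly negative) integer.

step 0: 14 = 2^(2 + 1) + 2^2 + 2; sub 3 for 2: 3^(3 + 1) + 3^3 + 3; = 111; G_1 = 111−1 = 110
step 1: 110 = 3^(3 + 1) + 3^3 + 2; sub 4 for 3: 4^(4 + 1) + 4^4 + 2; = 1282; G_2 = 1282−1 = 1281
step 2: 1281 = 4^(4 + 1) + 4^4 + 1; sub 5 for 4: 5^(5 + 1) + 5^5 + 1; = 18751; G_3 = 18751−1 = 18750
step 3: 18750 = 5^(5 + 1) + 5^5; sub 6 for 5: 6^(6 + 1) + 6^6; = 326592; G_4 = 326592−1 = 326591

307841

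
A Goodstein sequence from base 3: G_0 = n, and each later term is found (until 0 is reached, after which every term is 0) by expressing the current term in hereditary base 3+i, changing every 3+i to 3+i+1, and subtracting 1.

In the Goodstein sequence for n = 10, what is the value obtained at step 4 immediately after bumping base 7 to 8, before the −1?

[0] 10 ≡ 3^2 + 1 (base 3). Lift 4: 17. −1: 16.
[1] 16 ≡ 4^2 (base 4). Lift 5: 25. −1: 24.
[2] 24 ≡ 4·5 + 4 (base 5). Lift 6: 28. −1: 27.
[3] 27 ≡ 4·6 + 3 (base 6). Lift 7: 31. −1: 30.
[4] 30 ≡ 4·7 + 2 (base 7). Lift 8: 34. −1: 33.

34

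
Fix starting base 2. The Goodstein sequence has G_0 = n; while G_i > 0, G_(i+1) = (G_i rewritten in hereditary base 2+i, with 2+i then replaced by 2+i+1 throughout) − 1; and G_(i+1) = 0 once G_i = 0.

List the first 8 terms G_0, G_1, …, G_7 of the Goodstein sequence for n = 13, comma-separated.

13, 108, 1279, 16092, 280711, 5765998, 134219479, 3486786855

i=0: 13 = 2^(2 + 1) + 2^2 + 1 (b=2); 2→3: 3^(3 + 1) + 3^3 + 1 = 109; 109−1 = 108
i=1: 108 = 3^(3 + 1) + 3^3 (b=3); 3→4: 4^(4 + 1) + 4^4 = 1280; 1280−1 = 1279
i=2: 1279 = 4^(4 + 1) + 3·4^3 + 3·4^2 + 3·4 + 3 (b=4); 4→5: 5^(5 + 1) + 3·5^3 + 3·5^2 + 3·5 + 3 = 16093; 16093−1 = 16092
i=3: 16092 = 5^(5 + 1) + 3·5^3 + 3·5^2 + 3·5 + 2 (b=5); 5→6: 6^(6 + 1) + 3·6^3 + 3·6^2 + 3·6 + 2 = 280712; 280712−1 = 280711
i=4: 280711 = 6^(6 + 1) + 3·6^3 + 3·6^2 + 3·6 + 1 (b=6); 6→7: 7^(7 + 1) + 3·7^3 + 3·7^2 + 3·7 + 1 = 5765999; 5765999−1 = 5765998
i=5: 5765998 = 7^(7 + 1) + 3·7^3 + 3·7^2 + 3·7 (b=7); 7→8: 8^(8 + 1) + 3·8^3 + 3·8^2 + 3·8 = 134219480; 134219480−1 = 134219479
i=6: 134219479 = 8^(8 + 1) + 3·8^3 + 3·8^2 + 2·8 + 7 (b=8); 8→9: 9^(9 + 1) + 3·9^3 + 3·9^2 + 2·9 + 7 = 3486786856; 3486786856−1 = 3486786855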